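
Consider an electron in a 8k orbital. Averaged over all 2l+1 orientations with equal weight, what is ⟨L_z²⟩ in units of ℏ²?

⟨L_z²⟩ = 18.67 ℏ²

For 8k, l = 7.
The allowed m_l values are -7, -6, -5, -4, -3, -2, -1, 0, 1, 2, 3, 4, 5, 6, 7.
⟨L_z²⟩ = ℏ²·l(l+1)/3 = 18.67ℏ².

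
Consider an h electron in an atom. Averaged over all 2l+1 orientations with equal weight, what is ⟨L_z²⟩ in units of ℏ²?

⟨L_z²⟩ = 10 ℏ²

An h state has l = 5.
m_l ∈ {-5, -4, -3, -2, -1, 0, 1, 2, 3, 4, 5}.
Average of L_z² over 11 states: 110/11 ℏ² = 10 ℏ².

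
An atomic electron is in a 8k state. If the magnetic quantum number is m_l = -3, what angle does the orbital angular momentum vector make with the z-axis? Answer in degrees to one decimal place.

8k means n = 8, l = 7.
|L|² = l(l+1)ℏ² = 56ℏ², so |L| = 2√14 ℏ.
L_z = m_l ℏ = −3ℏ.
cos θ = L_z/|L| = -3/√56, so θ ≈ 113.6°.

θ ≈ 113.6°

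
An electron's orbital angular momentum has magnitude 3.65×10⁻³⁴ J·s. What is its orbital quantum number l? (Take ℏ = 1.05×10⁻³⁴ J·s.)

l = 3

|L|/ℏ = (3.65×10⁻³⁴)/(1.05×10⁻³⁴) ≈ 3.476.
l(l+1) ≈ 3.476² ≈ 12.08, so l = 3.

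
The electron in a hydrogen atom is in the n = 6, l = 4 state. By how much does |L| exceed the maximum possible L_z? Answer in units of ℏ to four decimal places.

|L| = 2√5 ℏ ≈ 4.4721ℏ, while L_z,max = lℏ = 4ℏ.
The difference is (2√5 − 4)ℏ ≈ 0.4721ℏ.

|L| − L_z,max ≈ 0.4721ℏ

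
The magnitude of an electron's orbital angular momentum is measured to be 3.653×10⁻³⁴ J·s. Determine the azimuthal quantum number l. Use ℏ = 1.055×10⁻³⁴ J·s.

l = 3

|L|/ℏ = (3.653×10⁻³⁴)/(1.055×10⁻³⁴) ≈ 3.463.
l(l+1) ≈ 3.463² ≈ 11.99, so l = 3.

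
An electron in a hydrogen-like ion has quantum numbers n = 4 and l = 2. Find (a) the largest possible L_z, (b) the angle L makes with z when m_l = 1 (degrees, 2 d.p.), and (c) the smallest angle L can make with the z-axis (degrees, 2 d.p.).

L_z,max = lℏ = 2ℏ.
For m_l = 1: cos θ = 1/√6, θ ≈ 65.91°.
cos θ_min = 2/√6, so θ_min ≈ 35.26°.

L_z,max = 2ℏ; θ(m_l=1) ≈ 65.91°; θ_min ≈ 35.26°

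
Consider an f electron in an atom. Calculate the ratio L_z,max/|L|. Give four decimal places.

For an f orbital, l = 3.
|L| = 2√3 ℏ ≈ 3.4641ℏ, while L_z,max = lℏ = 3ℏ.
L_z,max/|L| = 3/√12 = 0.8660.

L_z,max/|L| = 0.8660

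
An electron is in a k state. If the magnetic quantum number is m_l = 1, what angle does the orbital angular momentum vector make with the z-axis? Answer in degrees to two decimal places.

θ ≈ 82.32°

For a k orbital, l = 7.
|L| = √(l(l+1)) ℏ = 2√14 ℏ.
L_z = m_l ℏ = 1ℏ.
cos θ = L_z/|L| = 1/√56, so θ ≈ 82.32°.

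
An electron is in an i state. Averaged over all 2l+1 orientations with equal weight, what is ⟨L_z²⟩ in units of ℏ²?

⟨L_z²⟩ = 14 ℏ²

An i state has l = 6.
The allowed m_l values are -6, -5, -4, -3, -2, -1, 0, 1, 2, 3, 4, 5, 6.
⟨L_z²⟩ = ℏ²·(Σ m_l²)/(2l+1) = ℏ²·182/13 = 14ℏ².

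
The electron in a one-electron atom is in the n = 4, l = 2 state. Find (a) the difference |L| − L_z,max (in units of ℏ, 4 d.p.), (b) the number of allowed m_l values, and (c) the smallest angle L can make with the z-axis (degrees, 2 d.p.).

|L| − L_z,max = (√6 − 2)ℏ ≈ 0.4495ℏ.
There are 2l+1 = 5 values of m_l.
cos θ_min = 2/√6, so θ_min ≈ 35.26°.

|L|−L_z,max ≈ 0.4495ℏ; 5 values; θ_min ≈ 35.26°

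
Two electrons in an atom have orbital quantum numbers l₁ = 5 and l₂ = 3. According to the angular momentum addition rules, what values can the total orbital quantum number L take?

L runs from |5 − 3| = 2 to 5 + 3 = 8.
Allowed values: L = 2, 3, 4, 5, 6, 7, 8.

L = 2, 3, 4, 5, 6, 7, 8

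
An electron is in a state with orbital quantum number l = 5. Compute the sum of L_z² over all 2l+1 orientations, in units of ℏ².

m_l runs from −5 to 5, i.e. {-5, -4, -3, -2, -1, 0, 1, 2, 3, 4, 5}.
Σ m_l² = l(l+1)(2l+1)/3 = 5·6·11/3 = 110.

Σ(L_z)² = 110 ℏ²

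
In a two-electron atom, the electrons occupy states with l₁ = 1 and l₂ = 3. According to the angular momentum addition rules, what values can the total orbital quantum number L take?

L runs from |1 − 3| = 2 to 1 + 3 = 4.
L ∈ {2, 3, 4}.

L = 2, 3, 4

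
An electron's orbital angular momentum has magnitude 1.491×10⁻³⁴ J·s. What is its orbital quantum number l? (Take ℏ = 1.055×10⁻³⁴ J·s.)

Dividing by ℏ: |L|/ℏ ≈ 1.413.
(|L|/ℏ)² = l(l+1) ≈ 2.00 ⇒ l = 1.

l = 1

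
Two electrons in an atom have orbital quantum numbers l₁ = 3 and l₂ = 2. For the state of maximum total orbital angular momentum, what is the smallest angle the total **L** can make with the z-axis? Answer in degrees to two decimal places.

θ_min ≈ 24.09°

L runs from |3 − 2| = 1 to 3 + 2 = 5.
L ∈ {1, 2, 3, 4, 5}.
The maximum is L = 5, with |L_tot| = ℏ√(5·6) = √30 ℏ.
The minimum angle with z is arccos(5/√30) ≈ 24.09°.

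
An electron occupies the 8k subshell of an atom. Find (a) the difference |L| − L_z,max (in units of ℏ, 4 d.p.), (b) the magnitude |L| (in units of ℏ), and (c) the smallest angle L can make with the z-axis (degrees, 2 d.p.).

8k means n = 8, l = 7.
|L| − L_z,max = (2√14 − 7)ℏ ≈ 0.4833ℏ.
|L| = ℏ√(7·8) = 2√14 ℏ ≈ 7.483ℏ.
cos θ_min = 7/√56, so θ_min ≈ 20.70°.

|L|−L_z,max ≈ 0.4833ℏ; |L| = 2√14 ℏ ≈ 7.483ℏ; θ_min ≈ 20.70°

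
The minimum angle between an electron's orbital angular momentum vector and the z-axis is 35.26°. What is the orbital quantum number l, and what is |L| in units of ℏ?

At minimum angle, m_l = l, so cos θ = l/√(l(l+1)); cos²θ = l/(l+1) = 0.6667.
l = cos²θ/sin²θ ≈ 2.
Then |L| = ℏ√(2·3) = √6 ℏ.

l = 2, |L| = √6 ℏ ≈ 2.449ℏ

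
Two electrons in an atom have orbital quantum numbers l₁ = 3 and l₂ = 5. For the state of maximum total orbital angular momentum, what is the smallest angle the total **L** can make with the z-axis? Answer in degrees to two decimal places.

Angular momentum addition gives L = |l₁ − l₂|, …, l₁ + l₂.
So L can be 2, 3, 4, 5, 6, 7, 8.
The maximum is L = 8, with |L_tot| = ℏ√(8·9) = 6√2 ℏ.
The minimum angle with z is arccos(8/√72) ≈ 19.47°.

θ_min ≈ 19.47°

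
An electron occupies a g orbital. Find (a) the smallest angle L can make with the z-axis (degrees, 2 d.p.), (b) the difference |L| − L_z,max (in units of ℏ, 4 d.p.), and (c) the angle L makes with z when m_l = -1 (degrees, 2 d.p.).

θ_min ≈ 26.57°; |L|−L_z,max ≈ 0.4721ℏ; θ(m_l=-1) ≈ 102.92°

For a g orbital, l = 4.
cos θ_min = 4/√20, so θ_min ≈ 26.57°.
|L| − L_z,max = (2√5 − 4)ℏ ≈ 0.4721ℏ.
For m_l = -1: cos θ = -1/√20, θ ≈ 102.92°.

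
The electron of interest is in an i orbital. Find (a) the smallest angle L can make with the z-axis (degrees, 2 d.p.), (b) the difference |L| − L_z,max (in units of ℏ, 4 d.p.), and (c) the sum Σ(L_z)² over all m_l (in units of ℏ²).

For an i orbital, l = 6.
cos θ_min = 6/√42, so θ_min ≈ 22.21°.
|L| − L_z,max = (√42 − 6)ℏ ≈ 0.4807ℏ.
Σ m_l² = 182, so Σ(L_z)² = 182 ℏ².

θ_min ≈ 22.21°; |L|−L_z,max ≈ 0.4807ℏ; Σ(L_z)² = 182 ℏ²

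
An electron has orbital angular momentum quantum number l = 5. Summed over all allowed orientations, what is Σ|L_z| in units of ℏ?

Σ|L_z| = 30 ℏ

m_l ∈ {-5, -4, -3, -2, -1, 0, 1, 2, 3, 4, 5}.
Σ|m_l| = l(l+1) = 30.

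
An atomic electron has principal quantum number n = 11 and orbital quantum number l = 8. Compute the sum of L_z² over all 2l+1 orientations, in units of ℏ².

m_l runs from −8 to 8, i.e. {-8, -7, -6, -5, -4, -3, -2, -1, 0, 1, 2, 3, 4, 5, 6, 7, 8}.
Σ m_l² = 2·(1 + 4 + 9 + 16 + 25 + 36 + 49 + 64) = 408.

Σ(L_z)² = 408 ℏ²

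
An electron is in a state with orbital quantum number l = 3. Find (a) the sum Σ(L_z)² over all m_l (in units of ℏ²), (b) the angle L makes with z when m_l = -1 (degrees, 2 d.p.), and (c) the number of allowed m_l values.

Σ(L_z)² = 28 ℏ²; θ(m_l=-1) ≈ 106.78°; 7 values

Σ m_l² = 28, so Σ(L_z)² = 28 ℏ².
For m_l = -1: cos θ = -1/√12, θ ≈ 106.78°.
There are 2l+1 = 7 values of m_l.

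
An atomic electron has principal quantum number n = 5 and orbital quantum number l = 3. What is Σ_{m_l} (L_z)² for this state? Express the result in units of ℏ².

m_l ∈ {-3, -2, -1, 0, 1, 2, 3}.
Summing m² from −3 to 3: Σ m_l² = 28.

Σ(L_z)² = 28 ℏ²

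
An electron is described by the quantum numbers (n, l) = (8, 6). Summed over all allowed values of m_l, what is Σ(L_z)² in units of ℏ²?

The allowed m_l values are -6, -5, -4, -3, -2, -1, 0, 1, 2, 3, 4, 5, 6.
Σ m_l² = l(l+1)(2l+1)/3 = 6·7·13/3 = 182.

Σ(L_z)² = 182 ℏ²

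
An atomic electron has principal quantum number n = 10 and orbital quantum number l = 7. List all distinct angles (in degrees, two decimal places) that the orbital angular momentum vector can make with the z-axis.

|L|² = l(l+1)ℏ² = 56ℏ², so |L| = 2√14 ℏ.
cos θ = m_l/√56 for each m_l ∈ {-7, -6, -5, -4, -3, -2, -1, 0, 1, 2, 3, 4, 5, 6, 7}.

θ ∈ {20.70°, 36.70°, 48.08°, 57.69°, 66.37°, 74.50°, 82.32°, 90.00°, 97.68°, 105.50°, 113.63°, 122.31°, 131.92°, 143.30°, 159.30°}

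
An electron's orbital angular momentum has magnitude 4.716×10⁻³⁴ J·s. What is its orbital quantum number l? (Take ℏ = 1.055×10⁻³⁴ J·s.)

l = 4

|L|/ℏ = (4.716×10⁻³⁴)/(1.055×10⁻³⁴) ≈ 4.470.
l(l+1) ≈ 4.470² ≈ 19.98, so l = 4.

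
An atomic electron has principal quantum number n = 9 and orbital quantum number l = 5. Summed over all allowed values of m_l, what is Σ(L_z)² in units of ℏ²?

m_l runs from −5 to 5, i.e. {-5, -4, -3, -2, -1, 0, 1, 2, 3, 4, 5}.
Σ m_l² = 2·(1 + 4 + 9 + 16 + 25) = 110.

Σ(L_z)² = 110 ℏ²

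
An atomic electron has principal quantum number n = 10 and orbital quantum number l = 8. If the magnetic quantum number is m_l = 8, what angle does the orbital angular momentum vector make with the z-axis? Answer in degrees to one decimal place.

|L|² = l(l+1)ℏ² = 72ℏ², so |L| = 6√2 ℏ.
L_z = m_l ℏ = 8ℏ.
cos θ = L_z/|L| = 8/√72, so θ ≈ 19.5°.

θ ≈ 19.5°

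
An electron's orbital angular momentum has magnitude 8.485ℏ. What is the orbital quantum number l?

l = 8

(|L|/ℏ)² = l(l+1) = 72.
The positive root is l = 8.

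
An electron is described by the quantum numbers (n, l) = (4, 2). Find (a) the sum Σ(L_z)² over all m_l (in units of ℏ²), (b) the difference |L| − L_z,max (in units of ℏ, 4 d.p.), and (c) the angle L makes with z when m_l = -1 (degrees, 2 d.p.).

Σ m_l² = 10, so Σ(L_z)² = 10 ℏ².
|L| − L_z,max = (√6 − 2)ℏ ≈ 0.4495ℏ.
For m_l = -1: cos θ = -1/√6, θ ≈ 114.09°.

Σ(L_z)² = 10 ℏ²; |L|−L_z,max ≈ 0.4495ℏ; θ(m_l=-1) ≈ 114.09°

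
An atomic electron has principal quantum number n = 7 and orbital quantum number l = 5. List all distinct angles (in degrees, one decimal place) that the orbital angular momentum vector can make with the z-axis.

|L| = √(l(l+1)) ℏ = √30 ℏ.
cos θ = m_l/√30 for each m_l ∈ {-5, -4, -3, -2, -1, 0, 1, 2, 3, 4, 5}.

θ ∈ {24.1°, 43.1°, 56.8°, 68.6°, 79.5°, 90.0°, 100.5°, 111.4°, 123.2°, 136.9°, 155.9°}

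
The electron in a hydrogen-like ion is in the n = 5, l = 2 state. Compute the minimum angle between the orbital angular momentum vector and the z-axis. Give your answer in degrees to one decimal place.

|L|² = l(l+1)ℏ² = 6ℏ², so |L| = √6 ℏ.
The smallest angle corresponds to the largest L_z, i.e. m_l = l = 2, giving L_z = 2ℏ.
cos θ_min = 2/√6, so θ_min ≈ 35.3°.

θ_min ≈ 35.3°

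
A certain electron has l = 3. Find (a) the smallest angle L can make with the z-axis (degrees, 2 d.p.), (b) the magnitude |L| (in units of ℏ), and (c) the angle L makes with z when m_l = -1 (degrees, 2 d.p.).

cos θ_min = 3/√12, so θ_min ≈ 30.00°.
|L| = ℏ√(3·4) = 2√3 ℏ ≈ 3.464ℏ.
For m_l = -1: cos θ = -1/√12, θ ≈ 106.78°.

θ_min ≈ 30.00°; |L| = 2√3 ℏ ≈ 3.464ℏ; θ(m_l=-1) ≈ 106.78°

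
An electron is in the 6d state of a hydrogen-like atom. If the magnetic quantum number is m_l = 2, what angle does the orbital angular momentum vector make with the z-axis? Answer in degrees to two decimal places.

6d means n = 6, l = 2.
|L| = √(l(l+1)) ℏ = √6 ℏ.
L_z = m_l ℏ = 2ℏ.
cos θ = L_z/|L| = 2/√6, so θ ≈ 35.26°.

θ ≈ 35.26°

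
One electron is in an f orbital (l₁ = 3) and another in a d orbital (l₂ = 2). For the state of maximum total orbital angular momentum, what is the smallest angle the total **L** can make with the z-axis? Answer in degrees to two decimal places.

Angular momentum addition gives L = |l₁ − l₂|, …, l₁ + l₂.
So L can be 1, 2, 3, 4, 5.
The maximum is L = 5, with |L_tot| = ℏ√(5·6) = √30 ℏ.
The minimum angle with z is arccos(5/√30) ≈ 24.09°.

θ_min ≈ 24.09°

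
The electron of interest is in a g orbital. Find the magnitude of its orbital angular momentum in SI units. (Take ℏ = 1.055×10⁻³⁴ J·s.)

A g state has l = 4.
|L| = ℏ√(l(l+1)) = ℏ√(4·5) = 2√5 ℏ
Numerically, |L| = 4.472 × (1.055×10⁻³⁴ J·s) = 4.718×10⁻³⁴ J·s.

|L| = 4.718×10⁻³⁴ J·s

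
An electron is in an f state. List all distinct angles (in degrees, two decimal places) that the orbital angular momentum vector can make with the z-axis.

For an f orbital, l = 3.
|L|² = l(l+1)ℏ² = 12ℏ², so |L| = 2√3 ℏ.
cos θ = m_l/√12 for each m_l ∈ {-3, -2, -1, 0, 1, 2, 3}.

θ ∈ {30.00°, 54.74°, 73.22°, 90.00°, 106.78°, 125.26°, 150.00°}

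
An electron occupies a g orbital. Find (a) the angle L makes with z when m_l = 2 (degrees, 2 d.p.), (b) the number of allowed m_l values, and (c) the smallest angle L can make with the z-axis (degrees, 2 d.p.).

A g state has l = 4.
For m_l = 2: cos θ = 2/√20, θ ≈ 63.43°.
There are 2l+1 = 9 values of m_l.
cos θ_min = 4/√20, so θ_min ≈ 26.57°.

θ(m_l=2) ≈ 63.43°; 9 values; θ_min ≈ 26.57°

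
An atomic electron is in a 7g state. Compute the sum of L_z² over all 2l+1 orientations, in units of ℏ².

Σ(L_z)² = 60 ℏ²

7g means n = 7, l = 4.
m_l ∈ {-4, -3, -2, -1, 0, 1, 2, 3, 4}.
Σ m_l² = l(l+1)(2l+1)/3 = 4·5·9/3 = 60.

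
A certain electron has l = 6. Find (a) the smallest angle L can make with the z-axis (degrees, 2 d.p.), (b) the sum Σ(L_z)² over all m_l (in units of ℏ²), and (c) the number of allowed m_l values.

θ_min ≈ 22.21°; Σ(L_z)² = 182 ℏ²; 13 values

cos θ_min = 6/√42, so θ_min ≈ 22.21°.
Σ m_l² = 182, so Σ(L_z)² = 182 ℏ².
There are 2l+1 = 13 values of m_l.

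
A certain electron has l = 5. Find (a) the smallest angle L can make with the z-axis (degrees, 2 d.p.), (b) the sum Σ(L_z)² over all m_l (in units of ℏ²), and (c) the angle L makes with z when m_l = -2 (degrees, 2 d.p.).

θ_min ≈ 24.09°; Σ(L_z)² = 110 ℏ²; θ(m_l=-2) ≈ 111.42°

cos θ_min = 5/√30, so θ_min ≈ 24.09°.
Σ m_l² = 110, so Σ(L_z)² = 110 ℏ².
For m_l = -2: cos θ = -2/√30, θ ≈ 111.42°.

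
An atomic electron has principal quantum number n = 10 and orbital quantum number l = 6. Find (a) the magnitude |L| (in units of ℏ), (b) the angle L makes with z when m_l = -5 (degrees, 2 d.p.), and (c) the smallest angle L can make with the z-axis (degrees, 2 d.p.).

|L| = √42 ℏ ≈ 6.481ℏ; θ(m_l=-5) ≈ 140.49°; θ_min ≈ 22.21°

|L| = ℏ√(6·7) = √42 ℏ ≈ 6.481ℏ.
For m_l = -5: cos θ = -5/√42, θ ≈ 140.49°.
cos θ_min = 6/√42, so θ_min ≈ 22.21°.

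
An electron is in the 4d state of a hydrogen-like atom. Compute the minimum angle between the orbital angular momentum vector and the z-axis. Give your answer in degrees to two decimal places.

θ_min ≈ 35.26°

4d means n = 4, l = 2.
|L| = ℏ√(l(l+1)) = √6 ℏ.
The smallest angle corresponds to the largest L_z, i.e. m_l = l = 2, giving L_z = 2ℏ.
cos θ_min = 2/√6, so θ_min ≈ 35.26°.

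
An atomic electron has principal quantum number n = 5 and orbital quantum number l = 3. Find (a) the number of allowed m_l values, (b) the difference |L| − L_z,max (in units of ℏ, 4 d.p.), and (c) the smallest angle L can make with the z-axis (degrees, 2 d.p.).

7 values; |L|−L_z,max ≈ 0.4641ℏ; θ_min ≈ 30.00°

There are 2l+1 = 7 values of m_l.
|L| − L_z,max = (2√3 − 3)ℏ ≈ 0.4641ℏ.
cos θ_min = 3/√12, so θ_min ≈ 30.00°.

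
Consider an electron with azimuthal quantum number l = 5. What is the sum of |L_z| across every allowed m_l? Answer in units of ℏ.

m_l runs from −5 to 5, i.e. {-5, -4, -3, -2, -1, 0, 1, 2, 3, 4, 5}.
Σ|m_l| = 2(1+2+…+5) = 30.

Σ|L_z| = 30 ℏ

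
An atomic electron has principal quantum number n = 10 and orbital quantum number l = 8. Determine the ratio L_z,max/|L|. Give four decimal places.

L_z,max/|L| = 0.9428

|L| = 6√2 ℏ ≈ 8.4853ℏ, while L_z,max = lℏ = 8ℏ.
L_z,max/|L| = 8/√72 = 0.9428.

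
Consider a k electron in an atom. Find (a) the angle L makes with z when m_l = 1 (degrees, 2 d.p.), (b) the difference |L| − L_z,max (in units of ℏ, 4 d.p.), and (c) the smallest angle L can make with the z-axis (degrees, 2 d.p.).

θ(m_l=1) ≈ 82.32°; |L|−L_z,max ≈ 0.4833ℏ; θ_min ≈ 20.70°

For a k orbital, l = 7.
For m_l = 1: cos θ = 1/√56, θ ≈ 82.32°.
|L| − L_z,max = (2√14 − 7)ℏ ≈ 0.4833ℏ.
cos θ_min = 7/√56, so θ_min ≈ 20.70°.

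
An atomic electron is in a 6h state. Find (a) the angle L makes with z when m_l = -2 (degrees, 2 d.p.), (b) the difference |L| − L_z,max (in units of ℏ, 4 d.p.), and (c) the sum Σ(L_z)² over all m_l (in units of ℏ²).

6h means n = 6, l = 5.
For m_l = -2: cos θ = -2/√30, θ ≈ 111.42°.
|L| − L_z,max = (√30 − 5)ℏ ≈ 0.4772ℏ.
Σ m_l² = 110, so Σ(L_z)² = 110 ℏ².

θ(m_l=-2) ≈ 111.42°; |L|−L_z,max ≈ 0.4772ℏ; Σ(L_z)² = 110 ℏ²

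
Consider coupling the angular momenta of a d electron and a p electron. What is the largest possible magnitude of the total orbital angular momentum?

Angular momentum addition gives L = |l₁ − l₂|, …, l₁ + l₂.
Allowed values: L = 1, 2, 3.
The largest magnitude corresponds to L = 3: |L_tot| = ℏ√(3·4) = 2√3 ℏ.

|L_tot|_max = 2√3 ℏ ≈ 3.464ℏ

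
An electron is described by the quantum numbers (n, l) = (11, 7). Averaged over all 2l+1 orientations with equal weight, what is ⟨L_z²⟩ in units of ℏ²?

⟨L_z²⟩ = 18.67 ℏ²

m_l runs from −7 to 7, i.e. {-7, -6, -5, -4, -3, -2, -1, 0, 1, 2, 3, 4, 5, 6, 7}.
⟨L_z²⟩ = ℏ²·l(l+1)/3 = 18.67ℏ².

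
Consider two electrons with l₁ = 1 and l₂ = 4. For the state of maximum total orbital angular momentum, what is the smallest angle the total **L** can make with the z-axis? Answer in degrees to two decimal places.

By the triangle rule, |l₁ − l₂| ≤ L ≤ l₁ + l₂.
So L can be 3, 4, 5.
The maximum is L = 5, with |L_tot| = ℏ√(5·6) = √30 ℏ.
The minimum angle with z is arccos(5/√30) ≈ 24.09°.

θ_min ≈ 24.09°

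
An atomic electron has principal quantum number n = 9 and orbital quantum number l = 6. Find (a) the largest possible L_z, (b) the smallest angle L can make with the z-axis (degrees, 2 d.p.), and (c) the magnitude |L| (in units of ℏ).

L_z,max = lℏ = 6ℏ.
cos θ_min = 6/√42, so θ_min ≈ 22.21°.
|L| = ℏ√(6·7) = √42 ℏ ≈ 6.481ℏ.

L_z,max = 6ℏ; θ_min ≈ 22.21°; |L| = √42 ℏ ≈ 6.481ℏ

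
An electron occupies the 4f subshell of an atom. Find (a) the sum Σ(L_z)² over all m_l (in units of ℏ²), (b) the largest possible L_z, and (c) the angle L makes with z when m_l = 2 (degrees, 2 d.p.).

The 4f subshell has l = 3.
Σ m_l² = 28, so Σ(L_z)² = 28 ℏ².
L_z,max = lℏ = 3ℏ.
For m_l = 2: cos θ = 2/√12, θ ≈ 54.74°.

Σ(L_z)² = 28 ℏ²; L_z,max = 3ℏ; θ(m_l=2) ≈ 54.74°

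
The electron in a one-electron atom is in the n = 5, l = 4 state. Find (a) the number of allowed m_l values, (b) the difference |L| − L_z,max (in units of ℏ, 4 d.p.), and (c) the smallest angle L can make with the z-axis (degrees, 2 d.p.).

9 values; |L|−L_z,max ≈ 0.4721ℏ; θ_min ≈ 26.57°

There are 2l+1 = 9 values of m_l.
|L| − L_z,max = (2√5 − 4)ℏ ≈ 0.4721ℏ.
cos θ_min = 4/√20, so θ_min ≈ 26.57°.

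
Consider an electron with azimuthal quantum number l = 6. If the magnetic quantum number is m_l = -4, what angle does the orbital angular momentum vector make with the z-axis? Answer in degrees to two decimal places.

|L| = √(l(l+1)) ℏ = √42 ℏ.
L_z = m_l ℏ = −4ℏ.
cos θ = L_z/|L| = -4/√42, so θ ≈ 128.11°.

θ ≈ 128.11°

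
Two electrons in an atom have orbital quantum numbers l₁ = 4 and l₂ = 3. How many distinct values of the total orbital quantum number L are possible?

The total orbital quantum number L ranges from |l₁ − l₂| to l₁ + l₂ in integer steps.
So L can be 1, 2, 3, 4, 5, 6, 7.
That is 7 values.

7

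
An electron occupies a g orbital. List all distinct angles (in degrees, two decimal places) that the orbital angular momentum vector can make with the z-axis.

θ ∈ {26.57°, 47.87°, 63.43°, 77.08°, 90.00°, 102.92°, 116.57°, 132.13°, 153.43°}

A g state has l = 4.
|L| = ℏ√(l(l+1)) = 2√5 ℏ.
cos θ = m_l/√20 for each m_l ∈ {-4, -3, -2, -1, 0, 1, 2, 3, 4}.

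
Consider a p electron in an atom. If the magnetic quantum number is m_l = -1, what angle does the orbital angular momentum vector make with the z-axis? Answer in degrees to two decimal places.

θ ≈ 135.00°

P corresponds to l = 1.
|L| = ℏ√(l(l+1)) = √2 ℏ.
L_z = m_l ℏ = −1ℏ.
cos θ = L_z/|L| = -1/√2, so θ ≈ 135.00°.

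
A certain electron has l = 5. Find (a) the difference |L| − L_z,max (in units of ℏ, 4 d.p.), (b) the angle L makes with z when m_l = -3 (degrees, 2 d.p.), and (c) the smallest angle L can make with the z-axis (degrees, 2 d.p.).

|L|−L_z,max ≈ 0.4772ℏ; θ(m_l=-3) ≈ 123.21°; θ_min ≈ 24.09°

|L| − L_z,max = (√30 − 5)ℏ ≈ 0.4772ℏ.
For m_l = -3: cos θ = -3/√30, θ ≈ 123.21°.
cos θ_min = 5/√30, so θ_min ≈ 24.09°.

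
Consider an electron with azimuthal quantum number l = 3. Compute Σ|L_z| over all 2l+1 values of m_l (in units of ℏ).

The allowed m_l values are -3, -2, -1, 0, 1, 2, 3.
Σ|m_l| = 2(1+2+…+3) = 12.

Σ|L_z| = 12 ℏ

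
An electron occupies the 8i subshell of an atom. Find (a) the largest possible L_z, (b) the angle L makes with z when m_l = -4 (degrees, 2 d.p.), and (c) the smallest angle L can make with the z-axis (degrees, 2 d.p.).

L_z,max = 6ℏ; θ(m_l=-4) ≈ 128.11°; θ_min ≈ 22.21°

The 8i subshell has l = 6.
L_z,max = lℏ = 6ℏ.
For m_l = -4: cos θ = -4/√42, θ ≈ 128.11°.
cos θ_min = 6/√42, so θ_min ≈ 22.21°.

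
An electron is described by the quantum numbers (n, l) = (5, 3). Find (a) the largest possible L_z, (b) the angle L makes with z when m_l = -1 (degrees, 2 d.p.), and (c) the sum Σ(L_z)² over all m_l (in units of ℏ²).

L_z,max = 3ℏ; θ(m_l=-1) ≈ 106.78°; Σ(L_z)² = 28 ℏ²

L_z,max = lℏ = 3ℏ.
For m_l = -1: cos θ = -1/√12, θ ≈ 106.78°.
Σ m_l² = 28, so Σ(L_z)² = 28 ℏ².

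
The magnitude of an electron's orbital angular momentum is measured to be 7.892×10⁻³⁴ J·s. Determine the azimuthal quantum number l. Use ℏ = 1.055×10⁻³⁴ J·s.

l = 7

In units of ℏ, |L| ≈ 7.481.
Set l(l+1) = 55.96; the integer solution is l = 7.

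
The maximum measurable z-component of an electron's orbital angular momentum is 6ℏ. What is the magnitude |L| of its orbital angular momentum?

|L| = √42 ℏ ≈ 6.481ℏ

Since max m_l = l, l = 6.
|L| = ℏ√(l(l+1)) = √42 ℏ.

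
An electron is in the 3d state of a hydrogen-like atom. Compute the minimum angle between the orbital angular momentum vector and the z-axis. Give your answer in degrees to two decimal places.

θ_min ≈ 35.26°

3d means n = 3, l = 2.
|L| = √(l(l+1)) ℏ = √6 ℏ.
The smallest angle corresponds to the largest L_z, i.e. m_l = l = 2, giving L_z = 2ℏ.
cos θ_min = 2/√6, so θ_min ≈ 35.26°.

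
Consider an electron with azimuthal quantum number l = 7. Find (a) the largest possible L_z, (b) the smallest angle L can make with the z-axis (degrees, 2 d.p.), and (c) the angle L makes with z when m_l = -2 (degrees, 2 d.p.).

L_z,max = 7ℏ; θ_min ≈ 20.70°; θ(m_l=-2) ≈ 105.50°

L_z,max = lℏ = 7ℏ.
cos θ_min = 7/√56, so θ_min ≈ 20.70°.
For m_l = -2: cos θ = -2/√56, θ ≈ 105.50°.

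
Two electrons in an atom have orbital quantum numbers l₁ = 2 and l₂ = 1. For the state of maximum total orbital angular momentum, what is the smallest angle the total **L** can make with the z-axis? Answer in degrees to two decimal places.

θ_min ≈ 30.00°

The total orbital quantum number L ranges from |l₁ − l₂| to l₁ + l₂ in integer steps.
So L can be 1, 2, 3.
The maximum is L = 3, with |L_tot| = ℏ√(3·4) = 2√3 ℏ.
The minimum angle with z is arccos(3/√12) ≈ 30.00°.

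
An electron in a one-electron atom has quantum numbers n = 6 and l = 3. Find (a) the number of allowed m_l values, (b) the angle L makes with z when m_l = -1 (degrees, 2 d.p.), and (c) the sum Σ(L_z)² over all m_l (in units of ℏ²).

7 values; θ(m_l=-1) ≈ 106.78°; Σ(L_z)² = 28 ℏ²

There are 2l+1 = 7 values of m_l.
For m_l = -1: cos θ = -1/√12, θ ≈ 106.78°.
Σ m_l² = 28, so Σ(L_z)² = 28 ℏ².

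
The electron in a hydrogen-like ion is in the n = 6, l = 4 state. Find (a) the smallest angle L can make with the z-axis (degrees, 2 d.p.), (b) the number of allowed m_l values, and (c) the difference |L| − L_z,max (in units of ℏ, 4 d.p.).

θ_min ≈ 26.57°; 9 values; |L|−L_z,max ≈ 0.4721ℏ

cos θ_min = 4/√20, so θ_min ≈ 26.57°.
There are 2l+1 = 9 values of m_l.
|L| − L_z,max = (2√5 − 4)ℏ ≈ 0.4721ℏ.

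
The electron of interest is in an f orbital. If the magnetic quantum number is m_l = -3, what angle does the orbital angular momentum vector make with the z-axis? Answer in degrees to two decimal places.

An f state has l = 3.
|L| = ℏ√(l(l+1)) = 2√3 ℏ.
L_z = m_l ℏ = −3ℏ.
cos θ = L_z/|L| = -3/√12, so θ ≈ 150.00°.

θ ≈ 150.00°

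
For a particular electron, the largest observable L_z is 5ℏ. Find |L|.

|L| = √30 ℏ ≈ 5.477ℏ

The maximum L_z equals lℏ, giving l = 5.
Then |L| = ℏ√(5·6) = √30 ℏ.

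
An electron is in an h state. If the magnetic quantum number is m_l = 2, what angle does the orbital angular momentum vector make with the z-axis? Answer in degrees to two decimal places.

θ ≈ 68.58°

An h state has l = 5.
|L|² = l(l+1)ℏ² = 30ℏ², so |L| = √30 ℏ.
L_z = m_l ℏ = 2ℏ.
cos θ = L_z/|L| = 2/√30, so θ ≈ 68.58°.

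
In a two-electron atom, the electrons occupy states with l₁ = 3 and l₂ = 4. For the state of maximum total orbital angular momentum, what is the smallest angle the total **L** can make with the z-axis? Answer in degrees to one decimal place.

θ_min ≈ 20.7°

L runs from |3 − 4| = 1 to 3 + 4 = 7.
So L can be 1, 2, 3, 4, 5, 6, 7.
The maximum is L = 7, with |L_tot| = ℏ√(7·8) = 2√14 ℏ.
The minimum angle with z is arccos(7/√56) ≈ 20.7°.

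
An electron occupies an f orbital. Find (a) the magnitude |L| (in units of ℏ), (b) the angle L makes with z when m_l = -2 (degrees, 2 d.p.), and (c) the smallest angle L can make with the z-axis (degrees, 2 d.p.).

The letter f corresponds to l = 3.
|L| = ℏ√(3·4) = 2√3 ℏ ≈ 3.464ℏ.
For m_l = -2: cos θ = -2/√12, θ ≈ 125.26°.
cos θ_min = 3/√12, so θ_min ≈ 30.00°.

|L| = 2√3 ℏ ≈ 3.464ℏ; θ(m_l=-2) ≈ 125.26°; θ_min ≈ 30.00°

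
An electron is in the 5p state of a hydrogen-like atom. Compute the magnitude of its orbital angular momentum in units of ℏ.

The 5p subshell has l = 1.
|L| = ℏ√(l(l+1)) = ℏ√(1·2) = √2 ℏ

|L| = √2 ℏ ≈ 1.414ℏ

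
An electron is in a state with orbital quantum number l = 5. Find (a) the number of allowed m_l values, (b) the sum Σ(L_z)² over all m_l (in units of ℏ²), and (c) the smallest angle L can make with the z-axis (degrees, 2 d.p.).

There are 2l+1 = 11 values of m_l.
Σ m_l² = 110, so Σ(L_z)² = 110 ℏ².
cos θ_min = 5/√30, so θ_min ≈ 24.09°.

11 values; Σ(L_z)² = 110 ℏ²; θ_min ≈ 24.09°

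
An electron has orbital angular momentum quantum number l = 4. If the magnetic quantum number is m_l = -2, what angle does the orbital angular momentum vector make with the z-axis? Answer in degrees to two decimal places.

|L| = ℏ√(l(l+1)) = 2√5 ℏ.
L_z = m_l ℏ = −2ℏ.
cos θ = L_z/|L| = -2/√20, so θ ≈ 116.57°.

θ ≈ 116.57°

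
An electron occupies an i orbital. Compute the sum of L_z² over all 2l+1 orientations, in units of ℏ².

For an i orbital, l = 6.
m_l runs from −6 to 6, i.e. {-6, -5, -4, -3, -2, -1, 0, 1, 2, 3, 4, 5, 6}.
Σ m_l² = 2·(1 + 4 + 9 + 16 + 25 + 36) = 182.

Σ(L_z)² = 182 ℏ²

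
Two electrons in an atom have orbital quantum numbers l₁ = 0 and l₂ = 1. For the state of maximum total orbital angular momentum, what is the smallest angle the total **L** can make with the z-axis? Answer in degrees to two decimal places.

θ_min ≈ 45.00°

By the triangle rule, |l₁ − l₂| ≤ L ≤ l₁ + l₂.
So L can be 1.
The maximum is L = 1, with |L_tot| = ℏ√(1·2) = √2 ℏ.
The minimum angle with z is arccos(1/√2) ≈ 45.00°.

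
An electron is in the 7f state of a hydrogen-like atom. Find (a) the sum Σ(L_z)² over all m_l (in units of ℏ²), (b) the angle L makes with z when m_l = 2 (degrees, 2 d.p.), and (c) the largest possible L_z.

7f means n = 7, l = 3.
Σ m_l² = 28, so Σ(L_z)² = 28 ℏ².
For m_l = 2: cos θ = 2/√12, θ ≈ 54.74°.
L_z,max = lℏ = 3ℏ.

Σ(L_z)² = 28 ℏ²; θ(m_l=2) ≈ 54.74°; L_z,max = 3ℏ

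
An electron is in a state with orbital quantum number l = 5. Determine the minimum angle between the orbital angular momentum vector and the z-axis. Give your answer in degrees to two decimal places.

θ_min ≈ 24.09°

|L|² = l(l+1)ℏ² = 30ℏ², so |L| = √30 ℏ.
The smallest angle corresponds to the largest L_z, i.e. m_l = l = 5, giving L_z = 5ℏ.
cos θ_min = 5/√30, so θ_min ≈ 24.09°.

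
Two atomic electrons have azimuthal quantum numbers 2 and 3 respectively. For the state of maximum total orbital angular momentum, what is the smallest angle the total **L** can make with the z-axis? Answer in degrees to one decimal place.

The total orbital quantum number L ranges from |l₁ − l₂| to l₁ + l₂ in integer steps.
Allowed values: L = 1, 2, 3, 4, 5.
The maximum is L = 5, with |L_tot| = ℏ√(5·6) = √30 ℏ.
The minimum angle with z is arccos(5/√30) ≈ 24.1°.

θ_min ≈ 24.1°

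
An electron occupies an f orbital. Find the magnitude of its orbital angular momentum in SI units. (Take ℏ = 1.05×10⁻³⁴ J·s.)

For an f orbital, l = 3.
|L| = ℏ√(l(l+1)) = ℏ√(3·4) = 2√3 ℏ
Numerically, |L| = 3.464 × (1.05×10⁻³⁴ J·s) = 3.64×10⁻³⁴ J·s.

|L| = 3.64×10⁻³⁴ J·s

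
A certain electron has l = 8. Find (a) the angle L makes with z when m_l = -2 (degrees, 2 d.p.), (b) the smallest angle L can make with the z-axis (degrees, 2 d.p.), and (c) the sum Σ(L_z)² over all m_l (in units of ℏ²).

θ(m_l=-2) ≈ 103.63°; θ_min ≈ 19.47°; Σ(L_z)² = 408 ℏ²

For m_l = -2: cos θ = -2/√72, θ ≈ 103.63°.
cos θ_min = 8/√72, so θ_min ≈ 19.47°.
Σ m_l² = 408, so Σ(L_z)² = 408 ℏ².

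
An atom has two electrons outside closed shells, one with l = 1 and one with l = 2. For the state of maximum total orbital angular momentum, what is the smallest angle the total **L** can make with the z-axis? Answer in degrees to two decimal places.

θ_min ≈ 30.00°

L runs from |1 − 2| = 1 to 1 + 2 = 3.
L ∈ {1, 2, 3}.
The maximum is L = 3, with |L_tot| = ℏ√(3·4) = 2√3 ℏ.
The minimum angle with z is arccos(3/√12) ≈ 30.00°.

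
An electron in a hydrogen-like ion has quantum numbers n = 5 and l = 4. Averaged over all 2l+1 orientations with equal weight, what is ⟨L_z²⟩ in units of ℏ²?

The allowed m_l values are -4, -3, -2, -1, 0, 1, 2, 3, 4.
Average of L_z² over 9 states: 60/9 ℏ² = 6.667 ℏ².

⟨L_z²⟩ = 6.667 ℏ²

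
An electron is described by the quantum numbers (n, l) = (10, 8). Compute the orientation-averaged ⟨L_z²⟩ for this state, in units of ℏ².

⟨L_z²⟩ = 24 ℏ²

m_l ∈ {-8, -7, -6, -5, -4, -3, -2, -1, 0, 1, 2, 3, 4, 5, 6, 7, 8}.
⟨L_z²⟩ = ℏ²·l(l+1)/3 = 24ℏ².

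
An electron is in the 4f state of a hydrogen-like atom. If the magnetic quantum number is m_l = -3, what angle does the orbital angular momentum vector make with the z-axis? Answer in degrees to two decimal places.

θ ≈ 150.00°

4f means n = 4, l = 3.
|L| = ℏ√(l(l+1)) = 2√3 ℏ.
L_z = m_l ℏ = −3ℏ.
cos θ = L_z/|L| = -3/√12, so θ ≈ 150.00°.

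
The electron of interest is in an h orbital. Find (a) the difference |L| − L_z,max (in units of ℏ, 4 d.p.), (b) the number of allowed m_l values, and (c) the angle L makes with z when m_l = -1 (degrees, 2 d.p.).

The letter h corresponds to l = 5.
|L| − L_z,max = (√30 − 5)ℏ ≈ 0.4772ℏ.
There are 2l+1 = 11 values of m_l.
For m_l = -1: cos θ = -1/√30, θ ≈ 100.52°.

|L|−L_z,max ≈ 0.4772ℏ; 11 values; θ(m_l=-1) ≈ 100.52°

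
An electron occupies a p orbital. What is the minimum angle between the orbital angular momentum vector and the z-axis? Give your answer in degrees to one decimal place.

For a p orbital, l = 1.
|L| = ℏ√(l(l+1)) = √2 ℏ.
The smallest angle corresponds to the largest L_z, i.e. m_l = l = 1, giving L_z = 1ℏ.
cos θ_min = 1/√2, so θ_min ≈ 45.0°.

θ_min ≈ 45.0°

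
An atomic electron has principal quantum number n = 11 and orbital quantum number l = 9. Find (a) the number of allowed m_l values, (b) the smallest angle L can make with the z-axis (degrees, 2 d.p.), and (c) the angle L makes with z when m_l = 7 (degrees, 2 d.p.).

19 values; θ_min ≈ 18.43°; θ(m_l=7) ≈ 42.45°

There are 2l+1 = 19 values of m_l.
cos θ_min = 9/√90, so θ_min ≈ 18.43°.
For m_l = 7: cos θ = 7/√90, θ ≈ 42.45°.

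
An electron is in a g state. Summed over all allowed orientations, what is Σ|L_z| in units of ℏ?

For a g orbital, l = 4.
The allowed m_l values are -4, -3, -2, -1, 0, 1, 2, 3, 4.
Σ|m_l| = l(l+1) = 20.

Σ|L_z| = 20 ℏ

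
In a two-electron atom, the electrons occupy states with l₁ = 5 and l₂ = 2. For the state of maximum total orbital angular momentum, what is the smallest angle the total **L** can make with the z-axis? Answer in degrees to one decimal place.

θ_min ≈ 20.7°

L runs from |5 − 2| = 3 to 5 + 2 = 7.
L ∈ {3, 4, 5, 6, 7}.
The maximum is L = 7, with |L_tot| = ℏ√(7·8) = 2√14 ℏ.
The minimum angle with z is arccos(7/√56) ≈ 20.7°.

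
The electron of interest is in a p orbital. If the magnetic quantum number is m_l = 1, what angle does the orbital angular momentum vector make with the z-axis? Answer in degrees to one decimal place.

The letter p corresponds to l = 1.
|L| = √(l(l+1)) ℏ = √2 ℏ.
L_z = m_l ℏ = 1ℏ.
cos θ = L_z/|L| = 1/√2, so θ ≈ 45.0°.

θ ≈ 45.0°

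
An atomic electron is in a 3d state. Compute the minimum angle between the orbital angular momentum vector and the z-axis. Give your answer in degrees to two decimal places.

For 3d, l = 2.
|L|² = l(l+1)ℏ² = 6ℏ², so |L| = √6 ℏ.
The smallest angle corresponds to the largest L_z, i.e. m_l = l = 2, giving L_z = 2ℏ.
cos θ_min = 2/√6, so θ_min ≈ 35.26°.

θ_min ≈ 35.26°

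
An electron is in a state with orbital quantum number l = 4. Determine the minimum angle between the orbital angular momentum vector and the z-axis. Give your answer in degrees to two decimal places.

|L|² = l(l+1)ℏ² = 20ℏ², so |L| = 2√5 ℏ.
The smallest angle corresponds to the largest L_z, i.e. m_l = l = 4, giving L_z = 4ℏ.
cos θ_min = 4/√20, so θ_min ≈ 26.57°.

θ_min ≈ 26.57°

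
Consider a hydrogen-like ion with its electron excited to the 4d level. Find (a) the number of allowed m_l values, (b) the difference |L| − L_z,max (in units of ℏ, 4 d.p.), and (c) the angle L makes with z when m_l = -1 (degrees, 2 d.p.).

The 4d level has l = 2.
There are 2l+1 = 5 values of m_l.
|L| − L_z,max = (√6 − 2)ℏ ≈ 0.4495ℏ.
For m_l = -1: cos θ = -1/√6, θ ≈ 114.09°.

5 values; |L|−L_z,max ≈ 0.4495ℏ; θ(m_l=-1) ≈ 114.09°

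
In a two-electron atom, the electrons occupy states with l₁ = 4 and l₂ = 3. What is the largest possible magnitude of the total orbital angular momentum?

|L_tot|_max = 2√14 ℏ ≈ 7.483ℏ

The total orbital quantum number L ranges from |l₁ − l₂| to l₁ + l₂ in integer steps.
L ∈ {1, 2, 3, 4, 5, 6, 7}.
The largest magnitude corresponds to L = 7: |L_tot| = ℏ√(7·8) = 2√14 ℏ.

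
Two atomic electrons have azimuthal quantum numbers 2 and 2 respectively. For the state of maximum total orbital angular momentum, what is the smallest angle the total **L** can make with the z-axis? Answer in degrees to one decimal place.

θ_min ≈ 26.6°

L runs from |2 − 2| = 0 to 2 + 2 = 4.
L ∈ {0, 1, 2, 3, 4}.
The maximum is L = 4, with |L_tot| = ℏ√(4·5) = 2√5 ℏ.
The minimum angle with z is arccos(4/√20) ≈ 26.6°.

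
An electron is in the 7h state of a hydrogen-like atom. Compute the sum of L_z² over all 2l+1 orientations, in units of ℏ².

Σ(L_z)² = 110 ℏ²

For 7h, l = 5.
m_l runs from −5 to 5, i.e. {-5, -4, -3, -2, -1, 0, 1, 2, 3, 4, 5}.
Summing m² from −5 to 5: Σ m_l² = 110.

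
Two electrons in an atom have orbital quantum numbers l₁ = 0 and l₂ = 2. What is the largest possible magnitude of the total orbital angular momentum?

L runs from |0 − 2| = 2 to 0 + 2 = 2.
So L can be 2.
The largest magnitude corresponds to L = 2: |L_tot| = ℏ√(2·3) = √6 ℏ.

|L_tot|_max = √6 ℏ ≈ 2.449ℏ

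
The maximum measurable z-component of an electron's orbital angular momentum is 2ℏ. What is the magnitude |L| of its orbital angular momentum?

L_z,max = lℏ, so l = 2.
|L| = √(l(l+1)) ℏ = √6 ℏ.

|L| = √6 ℏ ≈ 2.449ℏ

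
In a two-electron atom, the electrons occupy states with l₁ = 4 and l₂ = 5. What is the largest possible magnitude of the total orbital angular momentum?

L runs from |4 − 5| = 1 to 4 + 5 = 9.
So L can be 1, 2, 3, 4, 5, 6, 7, 8, 9.
The largest magnitude corresponds to L = 9: |L_tot| = ℏ√(9·10) = 3√10 ℏ.

|L_tot|_max = 3√10 ℏ ≈ 9.487ℏ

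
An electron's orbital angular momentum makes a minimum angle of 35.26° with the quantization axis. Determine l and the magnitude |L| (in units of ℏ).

l = 2, |L| = √6 ℏ ≈ 2.449ℏ

At minimum angle, m_l = l, so cos θ = l/√(l(l+1)); cos²θ = l/(l+1) = 0.6667.
l = cos²θ/sin²θ ≈ 2.
Then |L| = ℏ√(2·3) = √6 ℏ.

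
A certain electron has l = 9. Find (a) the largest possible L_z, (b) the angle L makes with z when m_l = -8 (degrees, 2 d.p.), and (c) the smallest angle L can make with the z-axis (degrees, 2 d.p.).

L_z,max = 9ℏ; θ(m_l=-8) ≈ 147.49°; θ_min ≈ 18.43°

L_z,max = lℏ = 9ℏ.
For m_l = -8: cos θ = -8/√90, θ ≈ 147.49°.
cos θ_min = 9/√90, so θ_min ≈ 18.43°.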